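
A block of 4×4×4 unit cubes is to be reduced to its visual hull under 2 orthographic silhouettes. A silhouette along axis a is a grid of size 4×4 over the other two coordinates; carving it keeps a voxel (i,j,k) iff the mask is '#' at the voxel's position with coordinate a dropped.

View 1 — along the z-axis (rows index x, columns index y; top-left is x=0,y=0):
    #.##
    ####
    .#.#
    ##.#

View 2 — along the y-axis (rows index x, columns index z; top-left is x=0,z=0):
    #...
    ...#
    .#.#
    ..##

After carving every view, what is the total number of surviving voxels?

initial block: 4^3 = 64
  1. axis=2 (XY plane), |mask|=12  ⇒  voxels=48
  2. axis=1 (XZ plane), |mask|=6  ⇒  voxels=17

voxel count = 17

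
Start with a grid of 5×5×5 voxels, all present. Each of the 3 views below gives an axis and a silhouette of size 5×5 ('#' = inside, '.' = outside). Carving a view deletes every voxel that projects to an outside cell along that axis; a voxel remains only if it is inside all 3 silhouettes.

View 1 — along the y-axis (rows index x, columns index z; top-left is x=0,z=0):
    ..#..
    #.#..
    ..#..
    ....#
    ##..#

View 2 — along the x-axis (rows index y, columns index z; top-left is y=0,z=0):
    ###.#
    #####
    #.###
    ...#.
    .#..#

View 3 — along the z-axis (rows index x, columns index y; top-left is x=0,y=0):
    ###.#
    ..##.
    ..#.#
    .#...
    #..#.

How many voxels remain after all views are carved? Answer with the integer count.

start: 5×5×5 = 125 voxels
step 1: project along y, AND mask (8/25) → |grid| = 40
step 2: project along x, AND mask (16/25) → |grid| = 26
step 3: project along z, AND mask (11/25) → |grid| = 10

|visual hull| = 10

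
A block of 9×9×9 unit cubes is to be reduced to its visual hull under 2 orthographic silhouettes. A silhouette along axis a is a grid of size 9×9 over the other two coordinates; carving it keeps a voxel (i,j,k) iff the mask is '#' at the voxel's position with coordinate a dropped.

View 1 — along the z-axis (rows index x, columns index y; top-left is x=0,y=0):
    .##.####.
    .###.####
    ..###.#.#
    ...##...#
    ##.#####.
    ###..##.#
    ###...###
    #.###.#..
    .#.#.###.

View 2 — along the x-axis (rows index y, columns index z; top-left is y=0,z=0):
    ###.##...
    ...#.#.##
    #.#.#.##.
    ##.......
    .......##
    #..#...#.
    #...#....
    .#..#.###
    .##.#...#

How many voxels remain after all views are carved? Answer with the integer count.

initial block: 9^3 = 729
step 1: project along z, AND mask (50/81) → |grid| = 450
step 2: project along x, AND mask (32/81) → |grid| = 172

voxel count = 172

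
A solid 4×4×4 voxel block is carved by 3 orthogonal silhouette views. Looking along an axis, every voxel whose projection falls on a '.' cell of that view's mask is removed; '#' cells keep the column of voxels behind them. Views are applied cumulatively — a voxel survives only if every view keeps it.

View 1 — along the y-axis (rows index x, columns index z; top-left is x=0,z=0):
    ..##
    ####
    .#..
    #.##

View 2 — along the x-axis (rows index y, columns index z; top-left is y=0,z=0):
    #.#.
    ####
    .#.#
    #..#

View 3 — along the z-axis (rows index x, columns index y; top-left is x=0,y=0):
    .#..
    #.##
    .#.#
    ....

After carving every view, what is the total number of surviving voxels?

before carving: 64 voxels (4×4×4)
carve view 1 (along y, XZ-mask fill 10/16): 40 voxels remain
carve view 2 (along x, YZ-mask fill 10/16): 25 voxels remain
carve view 3 (along z, XY-mask fill 6/16): 9 voxels remain

9 voxels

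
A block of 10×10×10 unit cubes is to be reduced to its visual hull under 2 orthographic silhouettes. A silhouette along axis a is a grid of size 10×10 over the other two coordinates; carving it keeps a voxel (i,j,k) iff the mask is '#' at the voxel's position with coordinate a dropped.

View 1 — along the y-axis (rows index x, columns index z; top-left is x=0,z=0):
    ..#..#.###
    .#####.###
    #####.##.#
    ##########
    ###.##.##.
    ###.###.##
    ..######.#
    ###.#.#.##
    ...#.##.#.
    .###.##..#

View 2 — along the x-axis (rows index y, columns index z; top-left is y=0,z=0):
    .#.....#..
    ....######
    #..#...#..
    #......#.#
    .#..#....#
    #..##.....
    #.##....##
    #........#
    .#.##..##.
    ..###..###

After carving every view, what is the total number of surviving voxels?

remaining voxels: 256

initial block: 10^3 = 1000
after view 1 [y-axis, 70 of 100 cells solid] → remaining = 700
after view 2 [x-axis, 38 of 100 cells solid] → remaining = 256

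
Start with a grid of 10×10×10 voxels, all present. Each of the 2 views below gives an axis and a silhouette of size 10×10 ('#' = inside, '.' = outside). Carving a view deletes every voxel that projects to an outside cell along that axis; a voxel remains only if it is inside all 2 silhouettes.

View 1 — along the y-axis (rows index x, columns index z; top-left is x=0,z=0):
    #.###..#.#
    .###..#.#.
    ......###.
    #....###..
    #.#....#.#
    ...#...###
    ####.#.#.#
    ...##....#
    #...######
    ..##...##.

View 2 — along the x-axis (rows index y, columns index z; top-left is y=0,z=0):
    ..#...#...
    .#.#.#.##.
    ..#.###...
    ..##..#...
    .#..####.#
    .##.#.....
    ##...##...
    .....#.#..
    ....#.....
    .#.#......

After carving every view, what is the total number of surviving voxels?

initial block: 10^3 = 1000
V1 y: intersect with XZ mask (47 set) -- 470 left
V2 x: intersect with YZ mask (32 set) -- 135 left

remaining voxels: 135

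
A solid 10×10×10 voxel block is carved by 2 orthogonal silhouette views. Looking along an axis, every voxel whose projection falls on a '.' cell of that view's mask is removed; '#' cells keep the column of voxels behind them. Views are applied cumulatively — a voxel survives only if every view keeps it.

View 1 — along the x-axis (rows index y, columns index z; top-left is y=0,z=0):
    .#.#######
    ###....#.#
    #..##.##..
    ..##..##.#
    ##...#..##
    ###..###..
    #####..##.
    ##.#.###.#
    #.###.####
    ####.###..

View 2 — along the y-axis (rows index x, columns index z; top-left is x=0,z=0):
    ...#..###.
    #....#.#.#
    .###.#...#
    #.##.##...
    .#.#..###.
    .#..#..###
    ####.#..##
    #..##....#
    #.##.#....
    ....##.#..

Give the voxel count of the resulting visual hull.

295 voxels

before carving: 1000 voxels (10×10×10)
step 1: project along x, AND mask (63/100) → |grid| = 630
step 2: project along y, AND mask (46/100) → |grid| = 295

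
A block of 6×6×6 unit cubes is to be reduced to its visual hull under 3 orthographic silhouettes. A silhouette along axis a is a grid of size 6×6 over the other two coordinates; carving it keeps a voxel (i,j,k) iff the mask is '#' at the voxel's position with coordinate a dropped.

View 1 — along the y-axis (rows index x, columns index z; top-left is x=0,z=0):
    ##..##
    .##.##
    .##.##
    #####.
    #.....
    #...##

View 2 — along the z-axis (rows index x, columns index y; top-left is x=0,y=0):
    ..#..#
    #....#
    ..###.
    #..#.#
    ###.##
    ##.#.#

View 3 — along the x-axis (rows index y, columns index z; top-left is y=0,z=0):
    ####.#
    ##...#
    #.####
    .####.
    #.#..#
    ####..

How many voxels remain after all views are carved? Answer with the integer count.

before carving: 216 voxels (6×6×6)
[1] y-view keeps 21 columns → grid now 126
[2] z-view keeps 19 columns → grid now 60
[3] x-view keeps 24 columns → grid now 41

|visual hull| = 41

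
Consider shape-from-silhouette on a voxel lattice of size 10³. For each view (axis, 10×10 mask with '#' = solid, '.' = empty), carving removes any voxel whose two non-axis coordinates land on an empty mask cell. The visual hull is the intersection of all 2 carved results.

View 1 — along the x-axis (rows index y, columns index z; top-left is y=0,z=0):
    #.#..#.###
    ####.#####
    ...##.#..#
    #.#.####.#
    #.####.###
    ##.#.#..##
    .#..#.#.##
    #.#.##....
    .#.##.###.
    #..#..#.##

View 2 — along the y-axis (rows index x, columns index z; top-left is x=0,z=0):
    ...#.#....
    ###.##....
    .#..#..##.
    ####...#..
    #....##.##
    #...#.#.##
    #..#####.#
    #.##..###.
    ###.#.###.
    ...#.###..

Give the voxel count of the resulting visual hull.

full grid |V| = 1000
after view 1 [x-axis, 60 of 100 cells solid] → remaining = 600
after view 2 [y-axis, 50 of 100 cells solid] → remaining = 300

remaining voxels: 300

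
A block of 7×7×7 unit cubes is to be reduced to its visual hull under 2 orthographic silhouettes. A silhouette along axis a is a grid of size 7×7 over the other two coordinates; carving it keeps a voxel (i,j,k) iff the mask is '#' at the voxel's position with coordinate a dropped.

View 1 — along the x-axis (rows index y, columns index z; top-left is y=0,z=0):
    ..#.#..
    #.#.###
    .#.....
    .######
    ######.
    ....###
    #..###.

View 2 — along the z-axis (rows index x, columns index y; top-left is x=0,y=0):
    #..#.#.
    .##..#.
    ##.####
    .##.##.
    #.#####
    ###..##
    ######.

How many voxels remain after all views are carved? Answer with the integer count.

full grid |V| = 343
V1 x: intersect with YZ mask (27 set) -- 189 left
V2 z: intersect with XY mask (33 set) -- 121 left

voxel count = 121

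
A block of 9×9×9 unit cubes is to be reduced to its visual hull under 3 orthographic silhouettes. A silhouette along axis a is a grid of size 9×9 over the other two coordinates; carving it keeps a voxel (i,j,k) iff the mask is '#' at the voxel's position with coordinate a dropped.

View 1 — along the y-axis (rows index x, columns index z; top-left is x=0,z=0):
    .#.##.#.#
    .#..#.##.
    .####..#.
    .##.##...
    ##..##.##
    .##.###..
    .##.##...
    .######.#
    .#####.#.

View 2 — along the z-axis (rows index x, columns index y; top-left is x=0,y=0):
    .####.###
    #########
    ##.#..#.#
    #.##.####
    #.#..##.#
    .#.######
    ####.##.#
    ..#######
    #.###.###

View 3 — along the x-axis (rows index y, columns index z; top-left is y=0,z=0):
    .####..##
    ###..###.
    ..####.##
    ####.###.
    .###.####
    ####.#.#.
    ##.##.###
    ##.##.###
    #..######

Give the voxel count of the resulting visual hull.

start: 9×9×9 = 729 voxels
  1. axis=1 (XZ plane), |mask|=46  ⇒  voxels=414
  2. axis=2 (XY plane), |mask|=61  ⇒  voxels=308
  3. axis=0 (YZ plane), |mask|=59  ⇒  voxels=222

222 voxels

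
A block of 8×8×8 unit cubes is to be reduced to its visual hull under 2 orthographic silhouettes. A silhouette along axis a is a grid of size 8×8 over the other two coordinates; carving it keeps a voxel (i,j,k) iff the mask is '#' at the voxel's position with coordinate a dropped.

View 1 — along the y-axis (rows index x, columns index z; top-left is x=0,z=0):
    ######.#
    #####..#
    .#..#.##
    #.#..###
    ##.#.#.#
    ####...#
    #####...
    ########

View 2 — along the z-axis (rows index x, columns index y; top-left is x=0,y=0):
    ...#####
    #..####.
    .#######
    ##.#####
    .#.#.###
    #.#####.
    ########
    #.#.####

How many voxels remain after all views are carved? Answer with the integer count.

271 voxels

full grid |V| = 512
[1] y-view keeps 45 columns → grid now 360
[2] z-view keeps 49 columns → grid now 271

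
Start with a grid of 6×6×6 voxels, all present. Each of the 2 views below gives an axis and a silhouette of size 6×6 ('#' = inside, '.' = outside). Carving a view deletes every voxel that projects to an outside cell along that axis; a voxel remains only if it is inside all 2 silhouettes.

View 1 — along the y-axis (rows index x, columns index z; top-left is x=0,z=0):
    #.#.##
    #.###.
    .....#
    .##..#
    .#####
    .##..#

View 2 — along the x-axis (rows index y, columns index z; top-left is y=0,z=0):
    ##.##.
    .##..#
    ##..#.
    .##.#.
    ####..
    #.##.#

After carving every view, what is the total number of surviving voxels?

initial block: 6^3 = 216
  1. axis=1 (XZ plane), |mask|=20  ⇒  voxels=120
  2. axis=0 (YZ plane), |mask|=21  ⇒  voxels=68

|visual hull| = 68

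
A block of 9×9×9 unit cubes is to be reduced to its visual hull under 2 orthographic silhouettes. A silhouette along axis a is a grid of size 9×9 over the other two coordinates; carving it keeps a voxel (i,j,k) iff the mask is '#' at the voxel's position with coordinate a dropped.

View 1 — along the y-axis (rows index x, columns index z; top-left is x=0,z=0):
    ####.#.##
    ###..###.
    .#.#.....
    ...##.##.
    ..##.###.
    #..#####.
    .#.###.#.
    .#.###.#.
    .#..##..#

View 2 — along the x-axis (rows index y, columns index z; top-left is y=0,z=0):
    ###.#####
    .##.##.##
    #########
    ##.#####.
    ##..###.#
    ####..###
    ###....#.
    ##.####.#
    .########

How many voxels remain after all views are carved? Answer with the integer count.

initial block: 9^3 = 729
V1 y: intersect with XZ mask (44 set) -- 396 left
V2 x: intersect with YZ mask (62 set) -- 303 left

voxel count = 303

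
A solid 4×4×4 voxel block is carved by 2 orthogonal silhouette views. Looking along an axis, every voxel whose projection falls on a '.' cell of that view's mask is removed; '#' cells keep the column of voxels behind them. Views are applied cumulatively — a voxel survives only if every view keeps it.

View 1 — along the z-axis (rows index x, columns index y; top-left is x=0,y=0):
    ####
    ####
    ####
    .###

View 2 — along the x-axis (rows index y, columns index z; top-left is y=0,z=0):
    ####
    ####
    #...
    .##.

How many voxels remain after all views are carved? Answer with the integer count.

initial block: 4^3 = 64
carve view 1 (along z, XY-mask fill 15/16): 60 voxels remain
carve view 2 (along x, YZ-mask fill 11/16): 40 voxels remain

voxel count = 40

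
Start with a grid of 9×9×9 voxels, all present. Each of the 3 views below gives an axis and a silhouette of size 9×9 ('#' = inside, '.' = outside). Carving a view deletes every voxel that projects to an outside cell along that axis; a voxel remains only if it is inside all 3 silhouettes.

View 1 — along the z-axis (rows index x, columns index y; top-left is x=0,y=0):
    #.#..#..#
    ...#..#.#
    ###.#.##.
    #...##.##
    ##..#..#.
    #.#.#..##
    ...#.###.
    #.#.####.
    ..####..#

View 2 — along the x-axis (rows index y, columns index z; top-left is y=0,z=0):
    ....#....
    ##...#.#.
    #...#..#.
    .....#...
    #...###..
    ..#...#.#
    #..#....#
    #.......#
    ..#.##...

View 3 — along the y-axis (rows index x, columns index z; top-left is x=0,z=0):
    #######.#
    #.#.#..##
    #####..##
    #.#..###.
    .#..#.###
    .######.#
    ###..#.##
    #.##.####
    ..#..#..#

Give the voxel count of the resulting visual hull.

initial block: 9^3 = 729
  1. axis=2 (XY plane), |mask|=42  ⇒  voxels=378
  2. axis=0 (YZ plane), |mask|=24  ⇒  voxels=110
  3. axis=1 (XZ plane), |mask|=53  ⇒  voxels=76

76 voxels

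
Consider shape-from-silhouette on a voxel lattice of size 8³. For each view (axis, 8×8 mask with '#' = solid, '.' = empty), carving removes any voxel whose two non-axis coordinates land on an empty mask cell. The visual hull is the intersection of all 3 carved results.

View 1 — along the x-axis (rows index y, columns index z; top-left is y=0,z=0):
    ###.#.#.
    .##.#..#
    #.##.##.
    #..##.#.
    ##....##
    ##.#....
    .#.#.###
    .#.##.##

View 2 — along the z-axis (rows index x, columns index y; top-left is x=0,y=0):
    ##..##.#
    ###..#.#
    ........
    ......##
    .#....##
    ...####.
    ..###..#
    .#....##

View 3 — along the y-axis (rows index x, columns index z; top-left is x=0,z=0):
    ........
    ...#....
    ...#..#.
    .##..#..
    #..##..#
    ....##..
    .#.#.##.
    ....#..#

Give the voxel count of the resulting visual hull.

remaining voxels: 30

full grid |V| = 512
V1 x: intersect with YZ mask (35 set) -- 280 left
V2 z: intersect with XY mask (26 set) -- 115 left
V3 y: intersect with XZ mask (18 set) -- 30 left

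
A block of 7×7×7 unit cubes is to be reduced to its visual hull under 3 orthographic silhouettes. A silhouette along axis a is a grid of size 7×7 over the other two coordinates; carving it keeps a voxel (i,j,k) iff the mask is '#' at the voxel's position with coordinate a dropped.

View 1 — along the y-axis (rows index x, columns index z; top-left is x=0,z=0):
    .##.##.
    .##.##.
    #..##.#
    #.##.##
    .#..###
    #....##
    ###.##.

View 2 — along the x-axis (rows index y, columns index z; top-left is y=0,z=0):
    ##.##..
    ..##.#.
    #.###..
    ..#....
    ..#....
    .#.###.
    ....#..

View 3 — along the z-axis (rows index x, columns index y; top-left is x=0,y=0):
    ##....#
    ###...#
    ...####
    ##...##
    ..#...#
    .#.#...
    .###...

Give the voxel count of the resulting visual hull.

remaining voxels: 31

start: 7×7×7 = 343 voxels
carve view 1 (along y, XZ-mask fill 29/49): 203 voxels remain
carve view 2 (along x, YZ-mask fill 18/49): 72 voxels remain
carve view 3 (along z, XY-mask fill 22/49): 31 voxels remain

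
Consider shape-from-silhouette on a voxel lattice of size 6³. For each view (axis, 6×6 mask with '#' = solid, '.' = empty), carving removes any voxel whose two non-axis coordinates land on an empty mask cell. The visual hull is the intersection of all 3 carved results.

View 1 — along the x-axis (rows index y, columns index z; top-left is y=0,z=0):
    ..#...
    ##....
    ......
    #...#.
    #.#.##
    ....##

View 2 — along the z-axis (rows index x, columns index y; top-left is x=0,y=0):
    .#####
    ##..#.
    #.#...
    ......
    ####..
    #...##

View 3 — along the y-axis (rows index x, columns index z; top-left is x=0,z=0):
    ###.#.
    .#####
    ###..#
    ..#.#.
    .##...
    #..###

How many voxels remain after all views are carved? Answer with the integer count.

before carving: 216 voxels (6×6×6)
[1] x-view keeps 11 columns → grid now 66
[2] z-view keeps 17 columns → grid now 30
[3] y-view keeps 21 columns → grid now 21

remaining voxels: 21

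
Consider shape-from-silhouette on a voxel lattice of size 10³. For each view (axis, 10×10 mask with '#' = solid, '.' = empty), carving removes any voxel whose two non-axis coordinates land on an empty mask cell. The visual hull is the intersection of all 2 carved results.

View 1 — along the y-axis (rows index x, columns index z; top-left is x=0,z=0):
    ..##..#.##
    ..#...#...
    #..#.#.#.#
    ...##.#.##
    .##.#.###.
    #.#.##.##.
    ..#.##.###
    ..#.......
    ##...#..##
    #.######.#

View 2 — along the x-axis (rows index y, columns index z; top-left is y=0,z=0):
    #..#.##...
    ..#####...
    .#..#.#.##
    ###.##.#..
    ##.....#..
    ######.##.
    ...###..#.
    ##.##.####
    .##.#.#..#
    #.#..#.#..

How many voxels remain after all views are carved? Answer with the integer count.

|visual hull| = 248

full grid |V| = 1000
V1 y: intersect with XZ mask (49 set) -- 490 left
V2 x: intersect with YZ mask (52 set) -- 248 left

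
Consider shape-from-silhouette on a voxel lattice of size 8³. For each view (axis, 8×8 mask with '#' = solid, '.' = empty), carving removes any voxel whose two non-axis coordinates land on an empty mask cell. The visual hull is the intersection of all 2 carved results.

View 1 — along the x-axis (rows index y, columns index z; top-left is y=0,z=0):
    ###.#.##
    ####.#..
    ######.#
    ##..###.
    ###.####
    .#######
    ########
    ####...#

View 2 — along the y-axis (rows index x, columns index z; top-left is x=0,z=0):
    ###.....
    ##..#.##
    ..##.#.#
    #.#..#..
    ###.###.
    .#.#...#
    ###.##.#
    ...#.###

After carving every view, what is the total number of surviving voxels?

218 voxels

initial block: 8^3 = 512
  1. axis=0 (YZ plane), |mask|=50  ⇒  voxels=400
  2. axis=1 (XZ plane), |mask|=34  ⇒  voxels=218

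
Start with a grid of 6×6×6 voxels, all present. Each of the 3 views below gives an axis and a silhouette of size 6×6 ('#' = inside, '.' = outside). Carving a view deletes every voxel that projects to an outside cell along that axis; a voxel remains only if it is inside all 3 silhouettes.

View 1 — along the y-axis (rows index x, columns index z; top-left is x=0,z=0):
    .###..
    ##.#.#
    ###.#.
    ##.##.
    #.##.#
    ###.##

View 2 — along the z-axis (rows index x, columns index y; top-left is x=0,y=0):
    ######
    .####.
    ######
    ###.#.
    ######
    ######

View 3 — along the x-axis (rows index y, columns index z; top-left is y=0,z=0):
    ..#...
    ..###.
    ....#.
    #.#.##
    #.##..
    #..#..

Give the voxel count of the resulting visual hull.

49 voxels

initial block: 6^3 = 216
step 1: project along y, AND mask (24/36) → |grid| = 144
step 2: project along z, AND mask (32/36) → |grid| = 128
step 3: project along x, AND mask (14/36) → |grid| = 49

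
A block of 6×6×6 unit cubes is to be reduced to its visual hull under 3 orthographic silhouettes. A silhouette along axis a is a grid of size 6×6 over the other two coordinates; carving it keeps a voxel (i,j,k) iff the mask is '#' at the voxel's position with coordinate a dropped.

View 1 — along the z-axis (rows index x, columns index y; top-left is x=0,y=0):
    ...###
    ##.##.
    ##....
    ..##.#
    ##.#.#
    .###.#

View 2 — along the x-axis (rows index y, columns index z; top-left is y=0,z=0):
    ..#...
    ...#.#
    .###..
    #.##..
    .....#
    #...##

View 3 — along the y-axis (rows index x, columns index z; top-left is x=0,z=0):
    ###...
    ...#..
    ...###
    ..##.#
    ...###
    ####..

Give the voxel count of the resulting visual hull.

25 voxels

initial block: 6^3 = 216
after view 1 [z-axis, 20 of 36 cells solid] → remaining = 120
after view 2 [x-axis, 13 of 36 cells solid] → remaining = 46
after view 3 [y-axis, 17 of 36 cells solid] → remaining = 25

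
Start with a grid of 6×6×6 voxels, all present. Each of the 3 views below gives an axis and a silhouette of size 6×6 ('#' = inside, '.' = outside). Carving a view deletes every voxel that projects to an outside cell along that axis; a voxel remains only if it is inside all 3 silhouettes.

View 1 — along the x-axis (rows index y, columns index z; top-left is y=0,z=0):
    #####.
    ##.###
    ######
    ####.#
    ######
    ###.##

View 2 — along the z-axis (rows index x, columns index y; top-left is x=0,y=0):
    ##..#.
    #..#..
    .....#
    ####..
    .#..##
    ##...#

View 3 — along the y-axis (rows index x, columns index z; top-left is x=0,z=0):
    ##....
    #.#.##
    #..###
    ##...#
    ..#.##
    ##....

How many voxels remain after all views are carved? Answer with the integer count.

remaining voxels: 40

start: 6×6×6 = 216 voxels
step 1: project along x, AND mask (32/36) → |grid| = 192
step 2: project along z, AND mask (16/36) → |grid| = 83
step 3: project along y, AND mask (18/36) → |grid| = 40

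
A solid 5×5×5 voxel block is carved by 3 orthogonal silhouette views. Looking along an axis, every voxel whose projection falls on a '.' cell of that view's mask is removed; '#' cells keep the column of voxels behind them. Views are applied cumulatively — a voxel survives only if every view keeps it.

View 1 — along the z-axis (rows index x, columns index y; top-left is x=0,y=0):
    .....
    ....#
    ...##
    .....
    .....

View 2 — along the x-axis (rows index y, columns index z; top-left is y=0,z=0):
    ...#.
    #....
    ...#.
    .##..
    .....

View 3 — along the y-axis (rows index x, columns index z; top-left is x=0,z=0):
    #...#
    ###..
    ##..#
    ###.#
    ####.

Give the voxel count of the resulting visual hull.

1 voxels

before carving: 125 voxels (5×5×5)
step 1: project along z, AND mask (3/25) → |grid| = 15
step 2: project along x, AND mask (5/25) → |grid| = 2
step 3: project along y, AND mask (16/25) → |grid| = 1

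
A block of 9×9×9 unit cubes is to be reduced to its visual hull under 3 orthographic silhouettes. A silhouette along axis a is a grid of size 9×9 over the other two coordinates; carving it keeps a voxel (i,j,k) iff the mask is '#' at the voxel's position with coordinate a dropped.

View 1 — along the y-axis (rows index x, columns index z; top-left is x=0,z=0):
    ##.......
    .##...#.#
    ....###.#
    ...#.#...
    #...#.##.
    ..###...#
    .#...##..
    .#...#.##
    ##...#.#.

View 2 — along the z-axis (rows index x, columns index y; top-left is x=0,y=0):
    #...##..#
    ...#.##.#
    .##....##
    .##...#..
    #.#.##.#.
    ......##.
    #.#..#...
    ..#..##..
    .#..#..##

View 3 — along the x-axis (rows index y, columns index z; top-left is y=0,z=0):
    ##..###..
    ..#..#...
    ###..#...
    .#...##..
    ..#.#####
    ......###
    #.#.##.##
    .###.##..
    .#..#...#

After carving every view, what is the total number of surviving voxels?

|visual hull| = 54

full grid |V| = 729
V1 y: intersect with XZ mask (31 set) -- 279 left
V2 z: intersect with XY mask (32 set) -- 111 left
V3 x: intersect with YZ mask (37 set) -- 54 left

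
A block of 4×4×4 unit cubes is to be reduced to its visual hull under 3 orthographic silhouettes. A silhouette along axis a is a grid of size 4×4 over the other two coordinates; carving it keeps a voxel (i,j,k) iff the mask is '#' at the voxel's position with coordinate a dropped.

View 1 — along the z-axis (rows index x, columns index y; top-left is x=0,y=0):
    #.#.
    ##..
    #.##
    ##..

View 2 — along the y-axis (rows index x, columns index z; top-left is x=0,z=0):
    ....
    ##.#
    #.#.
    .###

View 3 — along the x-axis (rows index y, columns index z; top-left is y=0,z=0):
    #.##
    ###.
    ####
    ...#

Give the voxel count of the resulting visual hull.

|visual hull| = 12

start: 4×4×4 = 64 voxels
V1 z: intersect with XY mask (9 set) -- 36 left
V2 y: intersect with XZ mask (8 set) -- 18 left
V3 x: intersect with YZ mask (11 set) -- 12 left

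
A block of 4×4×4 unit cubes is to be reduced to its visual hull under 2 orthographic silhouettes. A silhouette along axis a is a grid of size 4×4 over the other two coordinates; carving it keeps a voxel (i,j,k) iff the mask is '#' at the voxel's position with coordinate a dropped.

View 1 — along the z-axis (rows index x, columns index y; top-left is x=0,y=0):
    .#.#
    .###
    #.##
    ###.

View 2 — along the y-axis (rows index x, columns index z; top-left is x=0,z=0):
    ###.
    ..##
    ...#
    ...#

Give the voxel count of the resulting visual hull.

full grid |V| = 64
carve view 1 (along z, XY-mask fill 11/16): 44 voxels remain
carve view 2 (along y, XZ-mask fill 7/16): 18 voxels remain

voxel count = 18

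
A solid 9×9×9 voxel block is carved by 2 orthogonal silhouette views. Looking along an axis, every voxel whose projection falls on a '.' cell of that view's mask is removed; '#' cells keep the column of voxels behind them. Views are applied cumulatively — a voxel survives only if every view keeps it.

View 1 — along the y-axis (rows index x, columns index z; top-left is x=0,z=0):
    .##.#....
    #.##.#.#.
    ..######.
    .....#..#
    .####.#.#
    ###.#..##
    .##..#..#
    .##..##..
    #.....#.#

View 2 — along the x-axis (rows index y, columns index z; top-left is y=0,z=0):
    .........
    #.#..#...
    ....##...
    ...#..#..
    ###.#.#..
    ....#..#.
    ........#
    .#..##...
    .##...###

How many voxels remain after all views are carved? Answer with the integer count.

start: 9×9×9 = 729 voxels
  1. axis=1 (XZ plane), |mask|=39  ⇒  voxels=351
  2. axis=0 (YZ plane), |mask|=23  ⇒  voxels=104

remaining voxels: 104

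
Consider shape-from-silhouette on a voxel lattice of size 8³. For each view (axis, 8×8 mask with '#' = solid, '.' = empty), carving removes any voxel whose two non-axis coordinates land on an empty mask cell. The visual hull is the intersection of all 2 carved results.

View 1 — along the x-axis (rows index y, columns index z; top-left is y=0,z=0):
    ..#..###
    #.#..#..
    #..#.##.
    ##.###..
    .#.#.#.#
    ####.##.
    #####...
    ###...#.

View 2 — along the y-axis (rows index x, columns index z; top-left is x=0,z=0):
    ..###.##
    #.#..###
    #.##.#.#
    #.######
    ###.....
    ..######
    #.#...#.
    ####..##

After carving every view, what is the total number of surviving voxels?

initial block: 8^3 = 512
V1 x: intersect with YZ mask (35 set) -- 280 left
V2 y: intersect with XZ mask (40 set) -- 177 left

voxel count = 177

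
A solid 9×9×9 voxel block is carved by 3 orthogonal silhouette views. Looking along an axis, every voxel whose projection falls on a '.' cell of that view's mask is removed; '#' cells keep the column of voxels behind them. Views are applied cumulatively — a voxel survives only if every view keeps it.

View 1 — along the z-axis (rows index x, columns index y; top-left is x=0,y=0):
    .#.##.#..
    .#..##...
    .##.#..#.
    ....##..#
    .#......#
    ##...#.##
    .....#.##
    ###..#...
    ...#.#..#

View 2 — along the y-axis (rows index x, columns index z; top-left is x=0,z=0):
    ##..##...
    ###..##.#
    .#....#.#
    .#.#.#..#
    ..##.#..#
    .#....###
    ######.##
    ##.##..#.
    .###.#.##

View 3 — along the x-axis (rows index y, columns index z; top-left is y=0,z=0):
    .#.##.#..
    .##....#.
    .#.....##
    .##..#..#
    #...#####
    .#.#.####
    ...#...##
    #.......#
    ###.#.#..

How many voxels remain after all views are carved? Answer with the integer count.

before carving: 729 voxels (9×9×9)
V1 z: intersect with XY mask (31 set) -- 279 left
V2 y: intersect with XZ mask (44 set) -- 148 left
V3 x: intersect with YZ mask (36 set) -- 74 left

|visual hull| = 74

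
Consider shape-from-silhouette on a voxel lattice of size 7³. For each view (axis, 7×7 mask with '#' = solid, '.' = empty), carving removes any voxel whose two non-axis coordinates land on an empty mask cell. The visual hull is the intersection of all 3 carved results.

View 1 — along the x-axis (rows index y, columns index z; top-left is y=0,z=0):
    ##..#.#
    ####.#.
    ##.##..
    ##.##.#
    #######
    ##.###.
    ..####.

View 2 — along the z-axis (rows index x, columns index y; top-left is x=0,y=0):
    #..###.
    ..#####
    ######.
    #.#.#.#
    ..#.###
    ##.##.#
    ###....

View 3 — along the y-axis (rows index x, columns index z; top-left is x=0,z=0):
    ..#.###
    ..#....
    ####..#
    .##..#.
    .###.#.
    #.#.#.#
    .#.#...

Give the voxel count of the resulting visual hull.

72 voxels

start: 7×7×7 = 343 voxels
  1. axis=0 (YZ plane), |mask|=34  ⇒  voxels=238
  2. axis=2 (XY plane), |mask|=31  ⇒  voxels=153
  3. axis=1 (XZ plane), |mask|=23  ⇒  voxels=72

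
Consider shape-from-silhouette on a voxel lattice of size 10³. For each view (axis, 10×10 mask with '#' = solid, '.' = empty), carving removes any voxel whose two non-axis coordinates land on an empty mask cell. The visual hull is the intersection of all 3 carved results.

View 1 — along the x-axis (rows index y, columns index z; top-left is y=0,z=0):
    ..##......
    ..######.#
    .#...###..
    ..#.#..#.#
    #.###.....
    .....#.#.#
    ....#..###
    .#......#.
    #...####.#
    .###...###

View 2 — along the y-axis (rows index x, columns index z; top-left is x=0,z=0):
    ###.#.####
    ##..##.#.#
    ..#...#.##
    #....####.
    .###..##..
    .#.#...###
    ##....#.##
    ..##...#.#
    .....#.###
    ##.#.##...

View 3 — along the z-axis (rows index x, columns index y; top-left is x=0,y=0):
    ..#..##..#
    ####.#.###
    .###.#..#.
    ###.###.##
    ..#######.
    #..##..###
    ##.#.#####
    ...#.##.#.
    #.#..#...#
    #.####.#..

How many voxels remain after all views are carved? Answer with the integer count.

126 voxels

before carving: 1000 voxels (10×10×10)
[1] x-view keeps 42 columns → grid now 420
[2] y-view keeps 51 columns → grid now 217
[3] z-view keeps 60 columns → grid now 126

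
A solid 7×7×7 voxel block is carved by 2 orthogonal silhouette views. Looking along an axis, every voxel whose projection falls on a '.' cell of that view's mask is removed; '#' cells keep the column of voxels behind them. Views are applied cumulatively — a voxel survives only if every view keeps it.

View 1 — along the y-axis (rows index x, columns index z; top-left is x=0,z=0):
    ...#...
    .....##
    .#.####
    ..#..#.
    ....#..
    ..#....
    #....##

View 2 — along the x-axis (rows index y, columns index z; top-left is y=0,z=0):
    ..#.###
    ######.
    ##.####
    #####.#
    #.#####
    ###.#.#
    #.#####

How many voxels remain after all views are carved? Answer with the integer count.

remaining voxels: 84

initial block: 7^3 = 343
V1 y: intersect with XZ mask (15 set) -- 105 left
V2 x: intersect with YZ mask (39 set) -- 84 left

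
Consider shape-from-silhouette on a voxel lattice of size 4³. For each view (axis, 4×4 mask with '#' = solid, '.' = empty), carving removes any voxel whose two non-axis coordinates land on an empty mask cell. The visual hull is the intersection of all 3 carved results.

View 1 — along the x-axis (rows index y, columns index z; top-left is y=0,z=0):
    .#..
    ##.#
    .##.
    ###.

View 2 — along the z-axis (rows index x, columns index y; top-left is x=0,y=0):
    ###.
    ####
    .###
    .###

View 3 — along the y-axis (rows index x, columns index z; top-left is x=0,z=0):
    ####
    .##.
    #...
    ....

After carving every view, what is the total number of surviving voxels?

14 voxels

start: 4×4×4 = 64 voxels
step 1: project along x, AND mask (9/16) → |grid| = 36
step 2: project along z, AND mask (13/16) → |grid| = 31
step 3: project along y, AND mask (7/16) → |grid| = 14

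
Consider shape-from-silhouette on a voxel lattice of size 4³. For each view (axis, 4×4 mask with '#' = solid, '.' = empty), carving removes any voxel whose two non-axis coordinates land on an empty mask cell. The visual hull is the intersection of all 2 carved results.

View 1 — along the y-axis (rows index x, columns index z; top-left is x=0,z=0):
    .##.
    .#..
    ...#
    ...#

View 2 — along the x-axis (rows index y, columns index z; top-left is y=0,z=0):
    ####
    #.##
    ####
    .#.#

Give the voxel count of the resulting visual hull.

|visual hull| = 17

initial block: 4^3 = 64
[1] y-view keeps 5 columns → grid now 20
[2] x-view keeps 13 columns → grid now 17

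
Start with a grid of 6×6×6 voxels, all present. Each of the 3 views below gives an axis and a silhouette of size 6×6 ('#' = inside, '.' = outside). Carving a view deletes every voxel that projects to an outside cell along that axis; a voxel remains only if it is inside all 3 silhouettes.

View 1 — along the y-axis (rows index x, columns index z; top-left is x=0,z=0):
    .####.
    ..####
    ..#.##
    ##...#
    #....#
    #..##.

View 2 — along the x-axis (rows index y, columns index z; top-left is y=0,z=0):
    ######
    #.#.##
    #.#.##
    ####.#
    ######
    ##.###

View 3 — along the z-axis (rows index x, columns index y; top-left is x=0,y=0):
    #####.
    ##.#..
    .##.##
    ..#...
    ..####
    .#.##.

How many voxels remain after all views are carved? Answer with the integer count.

full grid |V| = 216
carve view 1 (along y, XZ-mask fill 19/36): 114 voxels remain
carve view 2 (along x, YZ-mask fill 30/36): 97 voxels remain
carve view 3 (along z, XY-mask fill 20/36): 53 voxels remain

voxel count = 53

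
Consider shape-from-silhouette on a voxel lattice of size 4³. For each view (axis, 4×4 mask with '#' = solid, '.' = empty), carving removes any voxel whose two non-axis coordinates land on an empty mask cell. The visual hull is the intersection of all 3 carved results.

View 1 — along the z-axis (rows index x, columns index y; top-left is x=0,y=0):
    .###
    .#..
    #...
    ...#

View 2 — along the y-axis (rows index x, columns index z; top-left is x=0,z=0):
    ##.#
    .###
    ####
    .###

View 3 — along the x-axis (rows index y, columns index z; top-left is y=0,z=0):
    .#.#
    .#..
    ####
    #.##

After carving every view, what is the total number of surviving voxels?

voxel count = 11

start: 4×4×4 = 64 voxels
step 1: project along z, AND mask (6/16) → |grid| = 24
step 2: project along y, AND mask (13/16) → |grid| = 19
step 3: project along x, AND mask (10/16) → |grid| = 11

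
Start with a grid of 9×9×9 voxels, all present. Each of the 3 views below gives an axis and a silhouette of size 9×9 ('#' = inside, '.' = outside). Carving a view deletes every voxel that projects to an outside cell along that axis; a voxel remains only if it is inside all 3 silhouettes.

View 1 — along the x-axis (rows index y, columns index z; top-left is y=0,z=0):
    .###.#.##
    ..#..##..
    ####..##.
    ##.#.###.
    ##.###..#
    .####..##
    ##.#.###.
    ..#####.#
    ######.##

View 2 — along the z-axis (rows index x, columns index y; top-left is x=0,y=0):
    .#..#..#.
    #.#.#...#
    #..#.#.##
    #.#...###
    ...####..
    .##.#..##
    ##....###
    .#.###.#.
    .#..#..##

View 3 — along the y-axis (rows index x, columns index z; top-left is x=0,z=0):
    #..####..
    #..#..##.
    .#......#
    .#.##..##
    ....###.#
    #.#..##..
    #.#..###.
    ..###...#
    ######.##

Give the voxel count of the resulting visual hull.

remaining voxels: 121

start: 9×9×9 = 729 voxels
V1 x: intersect with YZ mask (53 set) -- 477 left
V2 z: intersect with XY mask (40 set) -- 237 left
V3 y: intersect with XZ mask (41 set) -- 121 left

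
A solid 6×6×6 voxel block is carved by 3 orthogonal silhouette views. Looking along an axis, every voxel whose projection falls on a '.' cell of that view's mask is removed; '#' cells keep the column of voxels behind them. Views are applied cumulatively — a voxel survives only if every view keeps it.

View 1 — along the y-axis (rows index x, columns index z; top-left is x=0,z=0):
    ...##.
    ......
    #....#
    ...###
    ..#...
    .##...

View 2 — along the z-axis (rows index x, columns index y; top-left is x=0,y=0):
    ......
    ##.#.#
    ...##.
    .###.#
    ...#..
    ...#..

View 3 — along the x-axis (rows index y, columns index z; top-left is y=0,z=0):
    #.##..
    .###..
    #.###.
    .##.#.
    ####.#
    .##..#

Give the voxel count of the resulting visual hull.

10 voxels

full grid |V| = 216
[1] y-view keeps 10 columns → grid now 60
[2] z-view keeps 12 columns → grid now 19
[3] x-view keeps 21 columns → grid now 10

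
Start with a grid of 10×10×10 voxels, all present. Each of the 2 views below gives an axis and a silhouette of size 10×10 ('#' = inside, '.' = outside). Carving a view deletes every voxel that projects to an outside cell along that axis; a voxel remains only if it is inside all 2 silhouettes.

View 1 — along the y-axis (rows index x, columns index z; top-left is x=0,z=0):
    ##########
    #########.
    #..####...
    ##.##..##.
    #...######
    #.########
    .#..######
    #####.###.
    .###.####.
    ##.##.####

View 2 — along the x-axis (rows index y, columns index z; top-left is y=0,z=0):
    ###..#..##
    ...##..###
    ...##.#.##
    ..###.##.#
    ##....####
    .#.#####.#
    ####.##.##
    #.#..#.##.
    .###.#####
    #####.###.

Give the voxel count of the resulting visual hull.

before carving: 1000 voxels (10×10×10)
carve view 1 (along y, XZ-mask fill 76/100): 760 voxels remain
carve view 2 (along x, YZ-mask fill 64/100): 486 voxels remain

|visual hull| = 486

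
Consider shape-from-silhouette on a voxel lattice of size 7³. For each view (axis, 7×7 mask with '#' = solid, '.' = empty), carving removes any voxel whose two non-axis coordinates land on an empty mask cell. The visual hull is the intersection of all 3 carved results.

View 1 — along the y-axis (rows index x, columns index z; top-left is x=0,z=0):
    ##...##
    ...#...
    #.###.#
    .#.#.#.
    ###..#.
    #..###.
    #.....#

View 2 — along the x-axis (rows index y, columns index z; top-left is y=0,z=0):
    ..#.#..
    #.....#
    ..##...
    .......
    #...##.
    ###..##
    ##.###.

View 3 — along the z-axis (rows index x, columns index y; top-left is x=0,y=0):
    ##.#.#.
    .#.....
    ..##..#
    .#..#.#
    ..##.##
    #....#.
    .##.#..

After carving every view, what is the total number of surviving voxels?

initial block: 7^3 = 343
  1. axis=1 (XZ plane), |mask|=23  ⇒  voxels=161
  2. axis=0 (YZ plane), |mask|=19  ⇒  voxels=64
  3. axis=2 (XY plane), |mask|=20  ⇒  voxels=29

voxel count = 29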